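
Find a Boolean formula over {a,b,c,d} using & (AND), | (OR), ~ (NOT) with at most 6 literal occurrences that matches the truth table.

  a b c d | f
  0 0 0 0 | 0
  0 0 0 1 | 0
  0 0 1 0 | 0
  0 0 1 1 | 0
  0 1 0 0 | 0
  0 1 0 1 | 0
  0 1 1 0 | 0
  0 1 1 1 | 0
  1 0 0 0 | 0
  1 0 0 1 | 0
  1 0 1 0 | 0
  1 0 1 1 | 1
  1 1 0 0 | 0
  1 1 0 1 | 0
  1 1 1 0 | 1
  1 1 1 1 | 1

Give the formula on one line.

((a & c) & (a & (b | d)))

  (a & c) = 0000000000110011
  (b | d) = 0101111101011111
  (a & (b | d)) = 0000000001011111
  ((a & c) & (a & (b | d))) = 0000000000010011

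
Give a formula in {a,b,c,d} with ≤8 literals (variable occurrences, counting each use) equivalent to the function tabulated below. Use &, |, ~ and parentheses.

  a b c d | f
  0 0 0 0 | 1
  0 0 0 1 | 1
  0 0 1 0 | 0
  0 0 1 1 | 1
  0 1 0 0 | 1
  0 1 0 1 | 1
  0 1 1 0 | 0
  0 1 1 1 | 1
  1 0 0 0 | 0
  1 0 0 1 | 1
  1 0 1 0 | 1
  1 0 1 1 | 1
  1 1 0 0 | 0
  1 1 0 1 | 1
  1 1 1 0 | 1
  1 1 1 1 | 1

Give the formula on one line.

  ~c = 1100110011001100
  (d | ~c) = 1101110111011101
  (a | (d | ~c)) = 1101110111111111
  (d | c) = 0111011101110111
  ~a = 1111111100000000
  (c | ~a) = 1111111100110011
  ((d | c) | (c | ~a)) = 1111111101110111
  ((a | (d | ~c)) & ((d | c) | (c | ~a))) = 1101110101110111

((a | (d | ~c)) & ((d | c) | (c | ~a)))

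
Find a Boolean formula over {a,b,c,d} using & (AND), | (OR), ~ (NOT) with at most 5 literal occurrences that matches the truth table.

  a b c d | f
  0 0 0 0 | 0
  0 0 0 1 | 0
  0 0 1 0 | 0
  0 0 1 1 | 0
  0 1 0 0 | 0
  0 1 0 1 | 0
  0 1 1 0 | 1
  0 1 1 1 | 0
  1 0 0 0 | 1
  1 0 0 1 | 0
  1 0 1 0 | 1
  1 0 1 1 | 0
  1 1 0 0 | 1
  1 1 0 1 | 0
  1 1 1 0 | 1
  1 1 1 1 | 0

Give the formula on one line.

((~d & a) | (~d & (b & c)))

  ~d = 1010101010101010
  (~d & a) = 0000000010101010
  (b & c) = 0000001100000011
  (~d & (b & c)) = 0000001000000010
  ((~d & a) | (~d & (b & c))) = 0000001010101010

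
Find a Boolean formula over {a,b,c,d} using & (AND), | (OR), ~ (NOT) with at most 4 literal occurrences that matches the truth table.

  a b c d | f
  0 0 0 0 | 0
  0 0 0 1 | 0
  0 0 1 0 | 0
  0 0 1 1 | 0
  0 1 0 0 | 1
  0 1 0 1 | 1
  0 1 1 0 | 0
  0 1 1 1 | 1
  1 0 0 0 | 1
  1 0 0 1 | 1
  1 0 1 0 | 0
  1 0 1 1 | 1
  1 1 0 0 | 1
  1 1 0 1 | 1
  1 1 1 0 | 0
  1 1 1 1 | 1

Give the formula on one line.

  ~c = 1100110011001100
  (d | ~c) = 1101110111011101
  (a | b) = 0000111111111111
  ((d | ~c) & (a | b)) = 0000110111011101

((d | ~c) & (a | b))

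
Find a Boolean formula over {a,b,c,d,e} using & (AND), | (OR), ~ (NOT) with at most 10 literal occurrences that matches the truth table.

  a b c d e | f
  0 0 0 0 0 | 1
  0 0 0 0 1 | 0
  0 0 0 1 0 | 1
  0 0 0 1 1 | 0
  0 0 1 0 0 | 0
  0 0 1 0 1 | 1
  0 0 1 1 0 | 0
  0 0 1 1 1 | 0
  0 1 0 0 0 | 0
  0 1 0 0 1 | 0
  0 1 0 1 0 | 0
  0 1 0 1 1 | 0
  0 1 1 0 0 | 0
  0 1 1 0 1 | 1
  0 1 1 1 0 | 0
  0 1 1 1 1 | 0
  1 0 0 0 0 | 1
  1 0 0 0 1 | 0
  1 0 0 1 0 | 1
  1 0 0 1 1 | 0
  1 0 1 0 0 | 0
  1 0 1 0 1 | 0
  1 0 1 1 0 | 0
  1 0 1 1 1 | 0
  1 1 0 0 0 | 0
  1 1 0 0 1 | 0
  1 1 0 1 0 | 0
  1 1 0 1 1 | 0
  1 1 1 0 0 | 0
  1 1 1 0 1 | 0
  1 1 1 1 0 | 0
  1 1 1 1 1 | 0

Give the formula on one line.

  ~b = 11111111000000001111111100000000
  ~e = 10101010101010101010101010101010
  (~b & ~e) = 10101010000000001010101000000000
  (c | (~b & ~e)) = 10101111000011111010111100001111
  ~c = 11110000111100001111000011110000
  (d | e) = 01110111011101110111011101110111
  ~a = 11111111111111110000000000000000
  ~d = 11001100110011001100110011001100
  (~a & ~d) = 11001100110011000000000000000000
  ((d | e) & (~a & ~d)) = 01000100010001000000000000000000
  (~c | ((d | e) & (~a & ~d))) = 11110100111101001111000011110000
  ((c | (~b & ~e)) & (~c | ((d | e) & (~a & ~d)))) = 10100100000001001010000000000000

((c | (~b & ~e)) & (~c | ((d | e) & (~a & ~d))))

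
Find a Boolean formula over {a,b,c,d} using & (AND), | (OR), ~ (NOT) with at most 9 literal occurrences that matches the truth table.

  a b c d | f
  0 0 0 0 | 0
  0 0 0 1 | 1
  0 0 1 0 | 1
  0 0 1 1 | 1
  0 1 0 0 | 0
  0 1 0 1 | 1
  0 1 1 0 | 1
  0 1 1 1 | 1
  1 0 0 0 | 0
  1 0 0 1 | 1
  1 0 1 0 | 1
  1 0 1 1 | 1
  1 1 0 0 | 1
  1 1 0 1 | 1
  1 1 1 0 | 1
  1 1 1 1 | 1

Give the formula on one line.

(((((c | b) & ~d) | ~a) | d) & (c | (a | d)))

  (c | b) = 0011111100111111
  ~d = 1010101010101010
  ((c | b) & ~d) = 0010101000101010
  ~a = 1111111100000000
  (((c | b) & ~d) | ~a) = 1111111100101010
  ((((c | b) & ~d) | ~a) | d) = 1111111101111111
  (a | d) = 0101010111111111
  (c | (a | d)) = 0111011111111111
  (((((c | b) & ~d) | ~a) | d) & (c | (a | d))) = 0111011101111111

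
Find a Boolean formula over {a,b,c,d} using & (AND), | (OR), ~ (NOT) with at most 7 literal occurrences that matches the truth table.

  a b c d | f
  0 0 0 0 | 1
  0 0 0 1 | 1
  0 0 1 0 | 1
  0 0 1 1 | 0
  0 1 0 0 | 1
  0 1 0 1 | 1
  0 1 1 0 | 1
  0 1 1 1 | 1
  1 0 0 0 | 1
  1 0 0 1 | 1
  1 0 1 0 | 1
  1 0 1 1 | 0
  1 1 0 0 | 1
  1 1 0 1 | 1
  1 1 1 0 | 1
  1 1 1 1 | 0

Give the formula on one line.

(((b & d) & ~a) | (~c | ~d))

  (b & d) = 0000010100000101
  ~a = 1111111100000000
  ((b & d) & ~a) = 0000010100000000
  ~c = 1100110011001100
  ~d = 1010101010101010
  (~c | ~d) = 1110111011101110
  (((b & d) & ~a) | (~c | ~d)) = 1110111111101110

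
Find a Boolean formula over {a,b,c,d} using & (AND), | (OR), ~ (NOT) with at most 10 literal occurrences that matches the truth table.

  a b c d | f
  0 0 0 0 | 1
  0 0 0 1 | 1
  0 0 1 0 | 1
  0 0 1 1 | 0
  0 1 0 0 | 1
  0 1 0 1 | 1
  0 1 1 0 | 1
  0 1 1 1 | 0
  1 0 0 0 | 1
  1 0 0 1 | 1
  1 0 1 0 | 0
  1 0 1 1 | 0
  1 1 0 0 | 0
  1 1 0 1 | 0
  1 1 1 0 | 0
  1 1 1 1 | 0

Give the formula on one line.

  ~a = 1111111100000000
  (d & ~a) = 0101010100000000
  (b & (d & ~a)) = 0000010100000000
  ~b = 1111000011110000
  ((b & (d & ~a)) | ~b) = 1111010111110000
  ~c = 1100110011001100
  (b & a) = 0000000000001111
  (~c | (b & a)) = 1100110011001111
  (((b & (d & ~a)) | ~b) & (~c | (b & a))) = 1100010011000000
  ~d = 1010101010101010
  (~a & ~d) = 1010101000000000
  ((((b & (d & ~a)) | ~b) & (~c | (b & a))) | (~a & ~d)) = 1110111011000000

((((b & (d & ~a)) | ~b) & (~c | (b & a))) | (~a & ~d))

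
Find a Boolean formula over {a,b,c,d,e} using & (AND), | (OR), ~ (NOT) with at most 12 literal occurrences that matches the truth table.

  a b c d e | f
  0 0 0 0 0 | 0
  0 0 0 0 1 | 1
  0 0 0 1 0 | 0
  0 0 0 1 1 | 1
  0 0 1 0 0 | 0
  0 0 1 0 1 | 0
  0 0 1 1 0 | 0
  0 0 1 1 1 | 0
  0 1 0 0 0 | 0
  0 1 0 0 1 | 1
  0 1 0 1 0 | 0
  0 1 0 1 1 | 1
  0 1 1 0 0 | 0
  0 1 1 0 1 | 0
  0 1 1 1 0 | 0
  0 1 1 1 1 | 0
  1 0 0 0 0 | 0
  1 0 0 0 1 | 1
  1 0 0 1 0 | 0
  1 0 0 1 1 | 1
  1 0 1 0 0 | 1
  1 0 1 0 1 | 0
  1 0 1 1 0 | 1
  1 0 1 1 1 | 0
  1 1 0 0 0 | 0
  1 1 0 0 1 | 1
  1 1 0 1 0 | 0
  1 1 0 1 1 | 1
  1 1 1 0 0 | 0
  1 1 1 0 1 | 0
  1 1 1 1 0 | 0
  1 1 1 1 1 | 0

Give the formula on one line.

(((((e | c) & a) & (~b | ~a)) & (~e | ~a)) | (~c & e))

  (e | c) = 01011111010111110101111101011111
  ((e | c) & a) = 00000000000000000101111101011111
  ~b = 11111111000000001111111100000000
  ~a = 11111111111111110000000000000000
  (~b | ~a) = 11111111111111111111111100000000
  (((e | c) & a) & (~b | ~a)) = 00000000000000000101111100000000
  ~e = 10101010101010101010101010101010
  (~e | ~a) = 11111111111111111010101010101010
  ((((e | c) & a) & (~b | ~a)) & (~e | ~a)) = 00000000000000000000101000000000
  ~c = 11110000111100001111000011110000
  (~c & e) = 01010000010100000101000001010000
  (((((e | c) & a) & (~b | ~a)) & (~e | ~a)) | (~c & e)) = 01010000010100000101101001010000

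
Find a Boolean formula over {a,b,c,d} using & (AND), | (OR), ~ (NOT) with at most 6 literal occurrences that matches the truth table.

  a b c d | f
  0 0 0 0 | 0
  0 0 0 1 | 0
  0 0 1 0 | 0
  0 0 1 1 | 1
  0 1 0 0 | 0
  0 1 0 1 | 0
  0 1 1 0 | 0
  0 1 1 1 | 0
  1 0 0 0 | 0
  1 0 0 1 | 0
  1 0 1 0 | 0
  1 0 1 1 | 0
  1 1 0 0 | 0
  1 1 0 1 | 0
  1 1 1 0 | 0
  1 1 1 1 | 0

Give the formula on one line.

(c & ((~a | (~b & ~c)) & (d & ~b)))

  ~a = 1111111100000000
  ~b = 1111000011110000
  ~c = 1100110011001100
  (~b & ~c) = 1100000011000000
  (~a | (~b & ~c)) = 1111111111000000
  (d & ~b) = 0101000001010000
  ((~a | (~b & ~c)) & (d & ~b)) = 0101000001000000
  (c & ((~a | (~b & ~c)) & (d & ~b))) = 0001000000000000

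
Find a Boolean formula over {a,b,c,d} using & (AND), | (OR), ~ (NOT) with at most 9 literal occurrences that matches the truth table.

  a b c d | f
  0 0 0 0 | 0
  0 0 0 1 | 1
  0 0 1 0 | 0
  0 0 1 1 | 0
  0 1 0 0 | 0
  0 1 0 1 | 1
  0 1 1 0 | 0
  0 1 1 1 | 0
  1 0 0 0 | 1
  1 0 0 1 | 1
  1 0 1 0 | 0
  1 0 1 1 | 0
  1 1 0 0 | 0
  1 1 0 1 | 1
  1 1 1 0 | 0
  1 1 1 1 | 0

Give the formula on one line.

(((a & ~b) & (((~c | ~a) | b) & (~d | ~b))) | (~c & d))

  ~b = 1111000011110000
  (a & ~b) = 0000000011110000
  ~c = 1100110011001100
  ~a = 1111111100000000
  (~c | ~a) = 1111111111001100
  ((~c | ~a) | b) = 1111111111001111
  ~d = 1010101010101010
  (~d | ~b) = 1111101011111010
  (((~c | ~a) | b) & (~d | ~b)) = 1111101011001010
  ((a & ~b) & (((~c | ~a) | b) & (~d | ~b))) = 0000000011000000
  (~c & d) = 0100010001000100
  (((a & ~b) & (((~c | ~a) | b) & (~d | ~b))) | (~c & d)) = 0100010011000100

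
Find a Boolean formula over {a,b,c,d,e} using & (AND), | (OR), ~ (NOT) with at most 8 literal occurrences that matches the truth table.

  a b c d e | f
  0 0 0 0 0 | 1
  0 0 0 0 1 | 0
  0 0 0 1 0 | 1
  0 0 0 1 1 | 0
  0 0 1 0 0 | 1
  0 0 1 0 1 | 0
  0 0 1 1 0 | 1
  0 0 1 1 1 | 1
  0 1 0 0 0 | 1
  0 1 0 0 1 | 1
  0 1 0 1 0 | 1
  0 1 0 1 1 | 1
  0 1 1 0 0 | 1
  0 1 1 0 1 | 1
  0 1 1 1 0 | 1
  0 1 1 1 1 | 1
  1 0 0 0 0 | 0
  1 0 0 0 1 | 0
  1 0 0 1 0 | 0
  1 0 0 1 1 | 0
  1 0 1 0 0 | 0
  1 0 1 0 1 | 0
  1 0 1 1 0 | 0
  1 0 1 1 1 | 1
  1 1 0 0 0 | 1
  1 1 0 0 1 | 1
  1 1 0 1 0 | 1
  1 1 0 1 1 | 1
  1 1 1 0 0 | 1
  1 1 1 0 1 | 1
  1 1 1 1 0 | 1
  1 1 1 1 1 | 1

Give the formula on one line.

((b | (e & ((c | b) & (~c | d)))) | (~e & ~a))

  (c | b) = 00001111111111110000111111111111
  ~c = 11110000111100001111000011110000
  (~c | d) = 11110011111100111111001111110011
  ((c | b) & (~c | d)) = 00000011111100110000001111110011
  (e & ((c | b) & (~c | d))) = 00000001010100010000000101010001
  (b | (e & ((c | b) & (~c | d)))) = 00000001111111110000000111111111
  ~e = 10101010101010101010101010101010
  ~a = 11111111111111110000000000000000
  (~e & ~a) = 10101010101010100000000000000000
  ((b | (e & ((c | b) & (~c | d)))) | (~e & ~a)) = 10101011111111110000000111111111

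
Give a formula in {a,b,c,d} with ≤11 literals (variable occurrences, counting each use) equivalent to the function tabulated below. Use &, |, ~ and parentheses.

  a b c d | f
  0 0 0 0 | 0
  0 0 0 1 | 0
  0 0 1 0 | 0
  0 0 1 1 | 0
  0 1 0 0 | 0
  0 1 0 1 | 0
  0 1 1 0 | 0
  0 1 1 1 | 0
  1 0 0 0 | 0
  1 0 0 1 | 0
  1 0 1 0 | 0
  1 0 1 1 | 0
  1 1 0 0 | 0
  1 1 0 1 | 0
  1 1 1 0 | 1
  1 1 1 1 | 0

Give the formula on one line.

  ~d = 1010101010101010
  (~d & a) = 0000000010101010
  (b & c) = 0000001100000011
  (c | ~d) = 1011101110111011
  ~a = 1111111100000000
  (d | ~a) = 1111111101010101
  ((c | ~d) & (d | ~a)) = 1011101100010001
  (((c | ~d) & (d | ~a)) & c) = 0011001100010001
  ((b & c) | (((c | ~d) & (d | ~a)) & c)) = 0011001100010011
  ((~d & a) & ((b & c) | (((c | ~d) & (d | ~a)) & c))) = 0000000000000010

((~d & a) & ((b & c) | (((c | ~d) & (d | ~a)) & c)))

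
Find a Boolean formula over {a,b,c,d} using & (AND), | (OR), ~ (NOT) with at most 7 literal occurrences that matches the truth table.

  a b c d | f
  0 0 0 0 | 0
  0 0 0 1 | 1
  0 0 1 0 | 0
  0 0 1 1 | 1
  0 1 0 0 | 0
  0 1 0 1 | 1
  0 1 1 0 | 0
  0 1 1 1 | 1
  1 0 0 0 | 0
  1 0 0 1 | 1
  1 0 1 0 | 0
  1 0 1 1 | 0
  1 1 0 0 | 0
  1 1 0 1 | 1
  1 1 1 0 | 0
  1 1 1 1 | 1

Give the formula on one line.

  (d | b) = 0101111101011111
  ~a = 1111111100000000
  ~c = 1100110011001100
  (~a | ~c) = 1111111111001100
  ((d | b) & (~a | ~c)) = 0101111101001100
  (b & a) = 0000000000001111
  (((d | b) & (~a | ~c)) | (b & a)) = 0101111101001111
  ((((d | b) & (~a | ~c)) | (b & a)) & d) = 0101010101000101

((((d | b) & (~a | ~c)) | (b & a)) & d)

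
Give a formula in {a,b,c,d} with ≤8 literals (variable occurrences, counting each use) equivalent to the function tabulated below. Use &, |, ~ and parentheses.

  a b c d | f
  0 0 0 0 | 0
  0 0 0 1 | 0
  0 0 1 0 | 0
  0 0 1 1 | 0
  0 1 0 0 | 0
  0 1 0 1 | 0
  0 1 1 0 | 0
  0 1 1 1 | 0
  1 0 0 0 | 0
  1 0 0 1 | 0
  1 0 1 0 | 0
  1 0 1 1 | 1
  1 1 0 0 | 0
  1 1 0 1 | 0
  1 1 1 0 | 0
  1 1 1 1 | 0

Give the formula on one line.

(c & ((d & ~b) & (a & ~b)))

  ~b = 1111000011110000
  (d & ~b) = 0101000001010000
  (a & ~b) = 0000000011110000
  ((d & ~b) & (a & ~b)) = 0000000001010000
  (c & ((d & ~b) & (a & ~b))) = 0000000000010000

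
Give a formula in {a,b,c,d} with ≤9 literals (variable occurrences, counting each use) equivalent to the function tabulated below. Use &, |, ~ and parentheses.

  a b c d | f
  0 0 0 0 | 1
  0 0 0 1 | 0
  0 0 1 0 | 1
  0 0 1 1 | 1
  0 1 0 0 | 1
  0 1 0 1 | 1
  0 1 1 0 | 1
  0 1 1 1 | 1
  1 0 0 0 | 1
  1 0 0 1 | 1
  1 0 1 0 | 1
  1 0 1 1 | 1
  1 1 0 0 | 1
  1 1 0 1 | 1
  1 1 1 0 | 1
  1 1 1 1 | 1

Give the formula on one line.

((c | a) | ((b | ~d) & ((a & c) | (~c | b))))

  (c | a) = 0011001111111111
  ~d = 1010101010101010
  (b | ~d) = 1010111110101111
  (a & c) = 0000000000110011
  ~c = 1100110011001100
  (~c | b) = 1100111111001111
  ((a & c) | (~c | b)) = 1100111111111111
  ((b | ~d) & ((a & c) | (~c | b))) = 1000111110101111
  ((c | a) | ((b | ~d) & ((a & c) | (~c | b)))) = 1011111111111111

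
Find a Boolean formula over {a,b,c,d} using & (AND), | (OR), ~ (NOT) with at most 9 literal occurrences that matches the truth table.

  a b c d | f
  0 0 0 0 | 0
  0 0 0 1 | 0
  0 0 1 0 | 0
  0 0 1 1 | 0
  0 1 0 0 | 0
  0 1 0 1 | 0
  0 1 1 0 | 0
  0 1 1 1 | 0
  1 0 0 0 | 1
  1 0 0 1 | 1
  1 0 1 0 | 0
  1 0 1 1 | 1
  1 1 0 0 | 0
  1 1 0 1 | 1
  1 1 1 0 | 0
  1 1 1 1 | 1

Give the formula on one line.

((a & ((a | ~b) & d)) | (~b & (b | (a & ~c))))

  ~b = 1111000011110000
  (a | ~b) = 1111000011111111
  ((a | ~b) & d) = 0101000001010101
  (a & ((a | ~b) & d)) = 0000000001010101
  ~c = 1100110011001100
  (a & ~c) = 0000000011001100
  (b | (a & ~c)) = 0000111111001111
  (~b & (b | (a & ~c))) = 0000000011000000
  ((a & ((a | ~b) & d)) | (~b & (b | (a & ~c)))) = 0000000011010101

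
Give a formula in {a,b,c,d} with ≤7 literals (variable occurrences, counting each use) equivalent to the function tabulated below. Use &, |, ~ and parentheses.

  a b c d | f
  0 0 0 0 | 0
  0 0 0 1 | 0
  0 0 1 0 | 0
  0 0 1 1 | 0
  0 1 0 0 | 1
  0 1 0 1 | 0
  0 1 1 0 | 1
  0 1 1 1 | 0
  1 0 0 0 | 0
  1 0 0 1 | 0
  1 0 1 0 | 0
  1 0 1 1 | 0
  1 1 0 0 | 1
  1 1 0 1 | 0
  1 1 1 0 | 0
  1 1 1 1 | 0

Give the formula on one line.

((~c | ~a) & (~d & b))

  ~c = 1100110011001100
  ~a = 1111111100000000
  (~c | ~a) = 1111111111001100
  ~d = 1010101010101010
  (~d & b) = 0000101000001010
  ((~c | ~a) & (~d & b)) = 0000101000001000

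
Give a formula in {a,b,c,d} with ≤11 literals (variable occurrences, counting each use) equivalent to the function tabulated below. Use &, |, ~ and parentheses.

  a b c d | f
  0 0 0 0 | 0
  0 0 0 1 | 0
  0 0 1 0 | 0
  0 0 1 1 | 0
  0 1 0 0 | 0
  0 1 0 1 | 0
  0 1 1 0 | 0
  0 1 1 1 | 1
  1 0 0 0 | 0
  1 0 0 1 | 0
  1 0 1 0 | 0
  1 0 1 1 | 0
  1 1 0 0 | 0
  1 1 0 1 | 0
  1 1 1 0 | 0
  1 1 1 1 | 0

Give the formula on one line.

(((c | (b & ~d)) & (~a & d)) & ((c & ~d) | b))

  ~d = 1010101010101010
  (b & ~d) = 0000101000001010
  (c | (b & ~d)) = 0011101100111011
  ~a = 1111111100000000
  (~a & d) = 0101010100000000
  ((c | (b & ~d)) & (~a & d)) = 0001000100000000
  (c & ~d) = 0010001000100010
  ((c & ~d) | b) = 0010111100101111
  (((c | (b & ~d)) & (~a & d)) & ((c & ~d) | b)) = 0000000100000000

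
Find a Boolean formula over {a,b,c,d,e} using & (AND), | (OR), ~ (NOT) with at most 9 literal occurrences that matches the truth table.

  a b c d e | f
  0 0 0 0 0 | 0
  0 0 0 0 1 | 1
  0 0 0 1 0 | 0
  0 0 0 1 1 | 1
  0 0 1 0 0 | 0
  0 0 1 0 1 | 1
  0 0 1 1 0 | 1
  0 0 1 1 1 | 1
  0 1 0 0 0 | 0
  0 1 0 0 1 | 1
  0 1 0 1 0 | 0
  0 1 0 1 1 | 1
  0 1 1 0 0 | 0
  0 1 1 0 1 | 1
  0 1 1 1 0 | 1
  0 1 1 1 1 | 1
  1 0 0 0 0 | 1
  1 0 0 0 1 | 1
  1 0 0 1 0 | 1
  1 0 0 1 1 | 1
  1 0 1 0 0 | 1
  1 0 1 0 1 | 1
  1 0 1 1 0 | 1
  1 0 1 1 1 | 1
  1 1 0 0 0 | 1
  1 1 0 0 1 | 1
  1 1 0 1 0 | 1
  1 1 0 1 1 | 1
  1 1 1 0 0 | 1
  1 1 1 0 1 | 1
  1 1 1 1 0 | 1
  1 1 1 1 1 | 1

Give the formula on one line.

(((~b | (a | e)) & (b | e)) | (a | ((d & ~e) & c)))

  ~b = 11111111000000001111111100000000
  (a | e) = 01010101010101011111111111111111
  (~b | (a | e)) = 11111111010101011111111111111111
  (b | e) = 01010101111111110101010111111111
  ((~b | (a | e)) & (b | e)) = 01010101010101010101010111111111
  ~e = 10101010101010101010101010101010
  (d & ~e) = 00100010001000100010001000100010
  ((d & ~e) & c) = 00000010000000100000001000000010
  (a | ((d & ~e) & c)) = 00000010000000101111111111111111
  (((~b | (a | e)) & (b | e)) | (a | ((d & ~e) & c))) = 01010111010101111111111111111111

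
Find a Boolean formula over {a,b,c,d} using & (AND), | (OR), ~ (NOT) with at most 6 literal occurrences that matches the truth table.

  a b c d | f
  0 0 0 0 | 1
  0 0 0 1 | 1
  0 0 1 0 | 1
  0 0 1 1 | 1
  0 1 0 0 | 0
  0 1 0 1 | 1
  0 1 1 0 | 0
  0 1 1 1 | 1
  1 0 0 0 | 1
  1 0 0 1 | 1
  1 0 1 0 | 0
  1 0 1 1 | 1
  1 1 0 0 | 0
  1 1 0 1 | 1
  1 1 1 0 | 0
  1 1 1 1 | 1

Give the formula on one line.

  ~c = 1100110011001100
  ~b = 1111000011110000
  (~c & ~b) = 1100000011000000
  ~a = 1111111100000000
  (d | ~a) = 1111111101010101
  ((~c & ~b) | (d | ~a)) = 1111111111010101
  (d | ~b) = 1111010111110101
  (((~c & ~b) | (d | ~a)) & (d | ~b)) = 1111010111010101

(((~c & ~b) | (d | ~a)) & (d | ~b))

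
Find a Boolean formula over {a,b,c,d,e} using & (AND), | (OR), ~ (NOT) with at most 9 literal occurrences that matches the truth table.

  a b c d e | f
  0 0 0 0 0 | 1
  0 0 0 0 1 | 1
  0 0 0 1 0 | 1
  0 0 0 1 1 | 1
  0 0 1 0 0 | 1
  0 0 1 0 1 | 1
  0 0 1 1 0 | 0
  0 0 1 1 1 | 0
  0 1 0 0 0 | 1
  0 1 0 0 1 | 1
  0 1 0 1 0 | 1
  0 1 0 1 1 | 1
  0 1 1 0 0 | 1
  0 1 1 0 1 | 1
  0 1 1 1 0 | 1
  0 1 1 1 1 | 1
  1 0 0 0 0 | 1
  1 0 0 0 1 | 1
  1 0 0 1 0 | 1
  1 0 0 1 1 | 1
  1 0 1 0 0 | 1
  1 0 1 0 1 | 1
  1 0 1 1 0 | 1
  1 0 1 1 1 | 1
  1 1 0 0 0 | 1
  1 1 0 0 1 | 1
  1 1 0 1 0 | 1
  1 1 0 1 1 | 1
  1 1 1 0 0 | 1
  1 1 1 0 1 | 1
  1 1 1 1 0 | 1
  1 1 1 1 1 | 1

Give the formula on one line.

  (a & d) = 00000000000000000011001100110011
  ((a & d) | b) = 00000000111111110011001111111111
  ~b = 11111111000000001111111100000000
  ~d = 11001100110011001100110011001100
  (~b & ~d) = 11001100000000001100110000000000
  ~c = 11110000111100001111000011110000
  ((~b & ~d) | ~c) = 11111100111100001111110011110000
  (((a & d) | b) | ((~b & ~d) | ~c)) = 11111100111111111111111111111111

(((a & d) | b) | ((~b & ~d) | ~c))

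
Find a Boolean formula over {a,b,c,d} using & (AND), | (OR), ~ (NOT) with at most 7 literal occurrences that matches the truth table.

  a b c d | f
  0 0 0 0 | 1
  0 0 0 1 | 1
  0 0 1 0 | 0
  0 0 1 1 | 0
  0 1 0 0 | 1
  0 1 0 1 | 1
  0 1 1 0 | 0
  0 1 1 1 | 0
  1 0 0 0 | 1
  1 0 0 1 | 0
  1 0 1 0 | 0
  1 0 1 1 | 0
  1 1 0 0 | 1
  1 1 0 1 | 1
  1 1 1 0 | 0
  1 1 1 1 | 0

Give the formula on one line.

  ~d = 1010101010101010
  ~a = 1111111100000000
  ~c = 1100110011001100
  (b & ~c) = 0000110000001100
  (~a | (b & ~c)) = 1111111100001100
  (a & (~a | (b & ~c))) = 0000000000001100
  (~d | (a & (~a | (b & ~c)))) = 1010101010101110
  ((~d | (a & (~a | (b & ~c)))) | ~a) = 1111111110101110
  (((~d | (a & (~a | (b & ~c)))) | ~a) & ~c) = 1100110010001100

(((~d | (a & (~a | (b & ~c)))) | ~a) & ~c)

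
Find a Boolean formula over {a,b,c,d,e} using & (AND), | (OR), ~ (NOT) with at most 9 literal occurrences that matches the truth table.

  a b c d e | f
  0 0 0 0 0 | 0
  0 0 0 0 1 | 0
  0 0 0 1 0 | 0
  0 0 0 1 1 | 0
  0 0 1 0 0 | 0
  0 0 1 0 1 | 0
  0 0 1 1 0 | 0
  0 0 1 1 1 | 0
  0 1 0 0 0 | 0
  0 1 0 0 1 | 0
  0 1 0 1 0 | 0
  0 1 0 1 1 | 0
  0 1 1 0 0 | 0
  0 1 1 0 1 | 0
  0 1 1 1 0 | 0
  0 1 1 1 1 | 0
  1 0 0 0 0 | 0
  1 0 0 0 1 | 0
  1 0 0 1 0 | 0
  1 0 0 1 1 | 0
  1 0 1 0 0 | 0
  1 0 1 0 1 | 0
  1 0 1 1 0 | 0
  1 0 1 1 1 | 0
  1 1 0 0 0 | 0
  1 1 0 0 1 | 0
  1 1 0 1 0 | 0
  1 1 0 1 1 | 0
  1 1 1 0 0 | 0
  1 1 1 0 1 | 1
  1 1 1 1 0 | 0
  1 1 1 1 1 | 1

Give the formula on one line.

  ~a = 11111111111111110000000000000000
  ~c = 11110000111100001111000011110000
  (~a & ~c) = 11110000111100000000000000000000
  (b & e) = 00000000010101010000000001010101
  ((~a & ~c) | (b & e)) = 11110000111101010000000001010101
  (b & ((~a & ~c) | (b & e))) = 00000000111101010000000001010101
  (c & (b & ((~a & ~c) | (b & e)))) = 00000000000001010000000000000101
  ((c & (b & ((~a & ~c) | (b & e)))) & a) = 00000000000000000000000000000101

((c & (b & ((~a & ~c) | (b & e)))) & a)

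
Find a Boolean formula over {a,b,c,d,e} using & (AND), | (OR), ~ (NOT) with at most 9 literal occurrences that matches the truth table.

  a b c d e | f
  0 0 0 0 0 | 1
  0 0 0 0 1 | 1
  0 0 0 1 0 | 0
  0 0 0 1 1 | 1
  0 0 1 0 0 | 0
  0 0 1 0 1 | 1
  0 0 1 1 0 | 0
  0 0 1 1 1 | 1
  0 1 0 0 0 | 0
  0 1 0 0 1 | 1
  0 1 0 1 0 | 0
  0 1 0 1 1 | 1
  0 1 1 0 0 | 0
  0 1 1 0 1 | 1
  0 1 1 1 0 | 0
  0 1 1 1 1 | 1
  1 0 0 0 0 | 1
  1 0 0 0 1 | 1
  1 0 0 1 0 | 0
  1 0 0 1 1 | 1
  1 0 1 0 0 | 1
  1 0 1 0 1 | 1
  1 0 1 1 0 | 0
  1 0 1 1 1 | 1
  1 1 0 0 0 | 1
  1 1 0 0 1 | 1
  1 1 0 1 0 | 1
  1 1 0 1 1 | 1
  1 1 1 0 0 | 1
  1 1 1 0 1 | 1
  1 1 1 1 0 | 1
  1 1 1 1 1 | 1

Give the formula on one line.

(e | (((~b | (e | a)) & (a | ~c)) & (b | ~d)))

  ~b = 11111111000000001111111100000000
  (e | a) = 01010101010101011111111111111111
  (~b | (e | a)) = 11111111010101011111111111111111
  ~c = 11110000111100001111000011110000
  (a | ~c) = 11110000111100001111111111111111
  ((~b | (e | a)) & (a | ~c)) = 11110000010100001111111111111111
  ~d = 11001100110011001100110011001100
  (b | ~d) = 11001100111111111100110011111111
  (((~b | (e | a)) & (a | ~c)) & (b | ~d)) = 11000000010100001100110011111111
  (e | (((~b | (e | a)) & (a | ~c)) & (b | ~d))) = 11010101010101011101110111111111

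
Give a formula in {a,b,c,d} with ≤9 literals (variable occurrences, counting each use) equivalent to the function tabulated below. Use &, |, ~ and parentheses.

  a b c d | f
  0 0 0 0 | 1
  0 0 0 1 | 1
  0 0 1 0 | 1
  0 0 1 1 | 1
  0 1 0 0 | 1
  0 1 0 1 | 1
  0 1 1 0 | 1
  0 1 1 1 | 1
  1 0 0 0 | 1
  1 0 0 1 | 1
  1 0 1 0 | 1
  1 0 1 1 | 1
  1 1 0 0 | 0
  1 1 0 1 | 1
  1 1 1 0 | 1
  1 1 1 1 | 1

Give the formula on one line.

((d | ~b) | (((d | (~a & b)) & ~a) | c))

  ~b = 1111000011110000
  (d | ~b) = 1111010111110101
  ~a = 1111111100000000
  (~a & b) = 0000111100000000
  (d | (~a & b)) = 0101111101010101
  ((d | (~a & b)) & ~a) = 0101111100000000
  (((d | (~a & b)) & ~a) | c) = 0111111100110011
  ((d | ~b) | (((d | (~a & b)) & ~a) | c)) = 1111111111110111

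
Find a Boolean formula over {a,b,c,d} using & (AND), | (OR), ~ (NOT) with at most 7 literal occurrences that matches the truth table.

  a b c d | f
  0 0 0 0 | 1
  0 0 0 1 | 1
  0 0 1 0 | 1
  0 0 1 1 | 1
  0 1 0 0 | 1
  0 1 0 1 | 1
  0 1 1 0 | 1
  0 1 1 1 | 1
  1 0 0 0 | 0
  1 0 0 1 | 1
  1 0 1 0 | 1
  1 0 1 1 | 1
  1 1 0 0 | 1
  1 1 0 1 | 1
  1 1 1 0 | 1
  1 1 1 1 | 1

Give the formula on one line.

(((b | (d | ~a)) & (~c | b)) | c)

  ~a = 1111111100000000
  (d | ~a) = 1111111101010101
  (b | (d | ~a)) = 1111111101011111
  ~c = 1100110011001100
  (~c | b) = 1100111111001111
  ((b | (d | ~a)) & (~c | b)) = 1100111101001111
  (((b | (d | ~a)) & (~c | b)) | c) = 1111111101111111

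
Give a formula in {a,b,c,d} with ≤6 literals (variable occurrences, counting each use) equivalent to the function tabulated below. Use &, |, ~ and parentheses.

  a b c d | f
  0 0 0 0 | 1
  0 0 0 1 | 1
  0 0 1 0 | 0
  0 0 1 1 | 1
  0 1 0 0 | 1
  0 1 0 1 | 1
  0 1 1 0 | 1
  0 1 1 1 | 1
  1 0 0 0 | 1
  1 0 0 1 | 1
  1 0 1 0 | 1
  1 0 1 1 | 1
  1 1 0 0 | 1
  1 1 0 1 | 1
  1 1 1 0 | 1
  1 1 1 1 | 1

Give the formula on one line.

((~c | (c & d)) | (a | b))

  ~c = 1100110011001100
  (c & d) = 0001000100010001
  (~c | (c & d)) = 1101110111011101
  (a | b) = 0000111111111111
  ((~c | (c & d)) | (a | b)) = 1101111111111111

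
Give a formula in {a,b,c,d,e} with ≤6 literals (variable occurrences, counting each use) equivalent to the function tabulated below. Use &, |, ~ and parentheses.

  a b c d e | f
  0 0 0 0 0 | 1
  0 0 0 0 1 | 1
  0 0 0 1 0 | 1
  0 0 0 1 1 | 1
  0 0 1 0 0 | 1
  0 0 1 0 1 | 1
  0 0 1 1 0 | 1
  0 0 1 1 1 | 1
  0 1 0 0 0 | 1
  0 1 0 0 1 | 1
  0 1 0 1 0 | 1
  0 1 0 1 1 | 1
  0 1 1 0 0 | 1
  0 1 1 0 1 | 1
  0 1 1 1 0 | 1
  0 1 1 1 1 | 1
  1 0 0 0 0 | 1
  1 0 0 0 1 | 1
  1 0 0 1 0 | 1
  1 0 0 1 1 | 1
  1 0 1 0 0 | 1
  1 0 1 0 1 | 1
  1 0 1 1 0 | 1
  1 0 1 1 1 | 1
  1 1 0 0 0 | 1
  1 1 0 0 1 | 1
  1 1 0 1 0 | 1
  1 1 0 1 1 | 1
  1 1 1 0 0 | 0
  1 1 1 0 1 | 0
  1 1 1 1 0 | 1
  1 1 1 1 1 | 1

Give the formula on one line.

((~b | d) | (~c | ~a))

  ~b = 11111111000000001111111100000000
  (~b | d) = 11111111001100111111111100110011
  ~c = 11110000111100001111000011110000
  ~a = 11111111111111110000000000000000
  (~c | ~a) = 11111111111111111111000011110000
  ((~b | d) | (~c | ~a)) = 11111111111111111111111111110011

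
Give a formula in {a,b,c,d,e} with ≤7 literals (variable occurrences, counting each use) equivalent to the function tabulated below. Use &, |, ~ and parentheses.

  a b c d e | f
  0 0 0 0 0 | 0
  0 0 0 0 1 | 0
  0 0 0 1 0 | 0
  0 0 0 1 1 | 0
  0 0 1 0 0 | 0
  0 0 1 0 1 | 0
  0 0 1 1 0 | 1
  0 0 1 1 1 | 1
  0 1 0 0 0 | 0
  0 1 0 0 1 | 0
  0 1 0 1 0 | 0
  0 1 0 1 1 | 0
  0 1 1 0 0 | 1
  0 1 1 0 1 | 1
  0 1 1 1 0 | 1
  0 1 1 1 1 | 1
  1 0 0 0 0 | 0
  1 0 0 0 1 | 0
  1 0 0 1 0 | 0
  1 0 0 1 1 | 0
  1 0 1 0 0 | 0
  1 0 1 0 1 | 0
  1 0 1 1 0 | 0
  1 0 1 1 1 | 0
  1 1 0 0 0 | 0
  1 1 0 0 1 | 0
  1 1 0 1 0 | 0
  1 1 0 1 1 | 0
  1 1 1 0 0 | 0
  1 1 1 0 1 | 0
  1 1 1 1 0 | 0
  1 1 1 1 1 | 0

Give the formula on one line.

  ~a = 11111111111111110000000000000000
  (c & ~a) = 00001111000011110000000000000000
  (b | d) = 00110011111111110011001111111111
  ((c & ~a) & (b | d)) = 00000011000011110000000000000000

((c & ~a) & (b | d))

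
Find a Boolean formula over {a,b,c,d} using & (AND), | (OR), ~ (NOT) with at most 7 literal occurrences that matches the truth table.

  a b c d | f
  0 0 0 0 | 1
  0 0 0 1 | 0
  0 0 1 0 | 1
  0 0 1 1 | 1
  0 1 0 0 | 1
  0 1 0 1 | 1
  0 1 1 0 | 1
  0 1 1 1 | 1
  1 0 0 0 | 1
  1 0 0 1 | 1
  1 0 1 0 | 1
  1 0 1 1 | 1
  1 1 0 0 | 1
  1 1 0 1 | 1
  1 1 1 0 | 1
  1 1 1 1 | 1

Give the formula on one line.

  ~d = 1010101010101010
  (~d | b) = 1010111110101111
  (c | (~d | b)) = 1011111110111111
  (a | (c | (~d | b))) = 1011111111111111

(a | (c | (~d | b)))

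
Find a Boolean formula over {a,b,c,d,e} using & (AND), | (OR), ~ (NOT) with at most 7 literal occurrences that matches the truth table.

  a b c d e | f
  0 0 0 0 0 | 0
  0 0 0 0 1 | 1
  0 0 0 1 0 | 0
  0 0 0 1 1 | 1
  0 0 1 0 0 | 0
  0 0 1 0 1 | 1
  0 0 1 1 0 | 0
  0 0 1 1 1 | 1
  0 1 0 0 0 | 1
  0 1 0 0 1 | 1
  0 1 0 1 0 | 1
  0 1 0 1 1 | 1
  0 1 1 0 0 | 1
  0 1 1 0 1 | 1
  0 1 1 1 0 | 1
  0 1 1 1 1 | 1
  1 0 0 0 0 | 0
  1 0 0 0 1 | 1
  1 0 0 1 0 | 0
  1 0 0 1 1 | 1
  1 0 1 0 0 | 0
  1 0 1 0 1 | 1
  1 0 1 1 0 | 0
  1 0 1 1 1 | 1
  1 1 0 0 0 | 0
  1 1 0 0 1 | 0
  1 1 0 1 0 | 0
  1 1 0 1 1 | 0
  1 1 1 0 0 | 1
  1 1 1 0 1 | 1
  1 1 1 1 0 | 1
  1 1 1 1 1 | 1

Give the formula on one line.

(((e & ~b) | (c & b)) | (b & ~a))

  ~b = 11111111000000001111111100000000
  (e & ~b) = 01010101000000000101010100000000
  (c & b) = 00000000000011110000000000001111
  ((e & ~b) | (c & b)) = 01010101000011110101010100001111
  ~a = 11111111111111110000000000000000
  (b & ~a) = 00000000111111110000000000000000
  (((e & ~b) | (c & b)) | (b & ~a)) = 01010101111111110101010100001111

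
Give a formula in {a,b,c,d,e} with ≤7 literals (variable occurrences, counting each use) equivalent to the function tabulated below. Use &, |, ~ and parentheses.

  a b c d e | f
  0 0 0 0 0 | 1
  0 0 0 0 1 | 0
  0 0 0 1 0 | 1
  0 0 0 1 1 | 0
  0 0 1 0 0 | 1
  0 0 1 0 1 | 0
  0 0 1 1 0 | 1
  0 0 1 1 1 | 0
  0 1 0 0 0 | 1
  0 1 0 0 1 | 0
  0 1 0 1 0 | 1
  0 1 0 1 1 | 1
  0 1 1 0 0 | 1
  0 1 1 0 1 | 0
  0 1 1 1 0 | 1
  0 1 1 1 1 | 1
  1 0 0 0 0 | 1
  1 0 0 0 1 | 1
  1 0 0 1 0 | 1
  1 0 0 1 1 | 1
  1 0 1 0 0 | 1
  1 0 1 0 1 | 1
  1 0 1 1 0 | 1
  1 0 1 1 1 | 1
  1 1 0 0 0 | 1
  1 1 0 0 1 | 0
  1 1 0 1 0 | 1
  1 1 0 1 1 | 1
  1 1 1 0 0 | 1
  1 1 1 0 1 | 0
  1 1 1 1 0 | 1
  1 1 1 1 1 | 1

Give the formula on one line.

((a & ~b) | (~e | (((d & b) | ~e) & d)))

  ~b = 11111111000000001111111100000000
  (a & ~b) = 00000000000000001111111100000000
  ~e = 10101010101010101010101010101010
  (d & b) = 00000000001100110000000000110011
  ((d & b) | ~e) = 10101010101110111010101010111011
  (((d & b) | ~e) & d) = 00100010001100110010001000110011
  (~e | (((d & b) | ~e) & d)) = 10101010101110111010101010111011
  ((a & ~b) | (~e | (((d & b) | ~e) & d))) = 10101010101110111111111110111011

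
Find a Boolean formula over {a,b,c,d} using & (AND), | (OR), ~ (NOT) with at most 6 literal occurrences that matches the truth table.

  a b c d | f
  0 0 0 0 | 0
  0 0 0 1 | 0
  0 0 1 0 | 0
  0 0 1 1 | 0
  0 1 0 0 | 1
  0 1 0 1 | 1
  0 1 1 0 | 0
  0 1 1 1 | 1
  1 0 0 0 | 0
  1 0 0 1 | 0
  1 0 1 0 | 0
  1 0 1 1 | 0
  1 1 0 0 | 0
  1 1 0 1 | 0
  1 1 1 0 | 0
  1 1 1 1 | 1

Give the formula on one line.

(((d | ~c) & (c | ~a)) & b)

  ~c = 1100110011001100
  (d | ~c) = 1101110111011101
  ~a = 1111111100000000
  (c | ~a) = 1111111100110011
  ((d | ~c) & (c | ~a)) = 1101110100010001
  (((d | ~c) & (c | ~a)) & b) = 0000110100000001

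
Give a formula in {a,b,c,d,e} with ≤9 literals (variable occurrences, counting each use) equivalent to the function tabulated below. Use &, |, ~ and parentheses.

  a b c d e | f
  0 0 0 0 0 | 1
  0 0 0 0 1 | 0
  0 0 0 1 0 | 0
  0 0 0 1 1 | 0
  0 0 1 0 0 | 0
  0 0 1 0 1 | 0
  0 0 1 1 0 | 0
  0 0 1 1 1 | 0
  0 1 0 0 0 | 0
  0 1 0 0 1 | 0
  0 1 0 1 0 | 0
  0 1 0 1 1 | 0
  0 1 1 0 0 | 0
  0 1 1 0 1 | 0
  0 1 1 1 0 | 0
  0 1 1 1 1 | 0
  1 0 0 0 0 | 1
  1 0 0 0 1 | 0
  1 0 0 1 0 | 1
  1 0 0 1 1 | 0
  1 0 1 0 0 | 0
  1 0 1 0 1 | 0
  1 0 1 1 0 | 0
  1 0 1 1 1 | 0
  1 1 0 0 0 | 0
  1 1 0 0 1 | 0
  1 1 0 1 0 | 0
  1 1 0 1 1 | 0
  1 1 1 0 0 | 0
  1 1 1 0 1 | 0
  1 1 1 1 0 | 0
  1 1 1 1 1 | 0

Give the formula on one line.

  (e | c) = 01011111010111110101111101011111
  ~b = 11111111000000001111111100000000
  ((e | c) | ~b) = 11111111010111111111111101011111
  ~e = 10101010101010101010101010101010
  (((e | c) | ~b) & ~e) = 10101010000010101010101000001010
  ~c = 11110000111100001111000011110000
  ~d = 11001100110011001100110011001100
  (a | ~d) = 11001100110011001111111111111111
  (~c & (a | ~d)) = 11000000110000001111000011110000
  ((((e | c) | ~b) & ~e) & (~c & (a | ~d))) = 10000000000000001010000000000000

((((e | c) | ~b) & ~e) & (~c & (a | ~d)))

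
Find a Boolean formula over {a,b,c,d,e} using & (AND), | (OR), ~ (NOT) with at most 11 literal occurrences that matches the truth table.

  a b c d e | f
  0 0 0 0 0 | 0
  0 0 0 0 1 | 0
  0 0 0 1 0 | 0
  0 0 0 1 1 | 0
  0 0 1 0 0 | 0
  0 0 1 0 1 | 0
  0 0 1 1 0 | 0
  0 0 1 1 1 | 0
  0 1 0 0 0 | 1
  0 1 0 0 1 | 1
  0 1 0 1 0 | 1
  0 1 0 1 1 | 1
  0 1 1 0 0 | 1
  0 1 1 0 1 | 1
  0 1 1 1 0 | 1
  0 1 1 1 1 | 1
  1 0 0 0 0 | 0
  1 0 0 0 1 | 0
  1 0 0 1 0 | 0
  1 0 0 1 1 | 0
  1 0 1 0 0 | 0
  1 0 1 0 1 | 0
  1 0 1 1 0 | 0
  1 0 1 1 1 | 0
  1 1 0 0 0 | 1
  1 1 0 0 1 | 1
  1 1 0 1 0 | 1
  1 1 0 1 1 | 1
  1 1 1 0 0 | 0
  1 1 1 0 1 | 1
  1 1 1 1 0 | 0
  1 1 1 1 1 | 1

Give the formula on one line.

((~a | ((~e & (~c | (c & e))) | ((~a | e) & b))) & b)

  ~a = 11111111111111110000000000000000
  ~e = 10101010101010101010101010101010
  ~c = 11110000111100001111000011110000
  (c & e) = 00000101000001010000010100000101
  (~c | (c & e)) = 11110101111101011111010111110101
  (~e & (~c | (c & e))) = 10100000101000001010000010100000
  (~a | e) = 11111111111111110101010101010101
  ((~a | e) & b) = 00000000111111110000000001010101
  ((~e & (~c | (c & e))) | ((~a | e) & b)) = 10100000111111111010000011110101
  (~a | ((~e & (~c | (c & e))) | ((~a | e) & b))) = 11111111111111111010000011110101
  ((~a | ((~e & (~c | (c & e))) | ((~a | e) & b))) & b) = 00000000111111110000000011110101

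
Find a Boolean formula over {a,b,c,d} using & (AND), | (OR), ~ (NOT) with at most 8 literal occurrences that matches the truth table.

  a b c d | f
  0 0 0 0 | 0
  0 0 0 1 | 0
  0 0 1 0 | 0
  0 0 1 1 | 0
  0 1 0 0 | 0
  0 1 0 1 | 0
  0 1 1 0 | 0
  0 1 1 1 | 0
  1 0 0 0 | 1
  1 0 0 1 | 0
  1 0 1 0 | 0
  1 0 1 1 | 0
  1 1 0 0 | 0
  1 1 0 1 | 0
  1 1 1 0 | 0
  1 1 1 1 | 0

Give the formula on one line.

  ~b = 1111000011110000
  ~d = 1010101010101010
  (~b & ~d) = 1010000010100000
  (c | a) = 0011001111111111
  ~c = 1100110011001100
  ~a = 1111111100000000
  (~a | ~b) = 1111111111110000
  (~c & (~a | ~b)) = 1100110011000000
  ((c | a) & (~c & (~a | ~b))) = 0000000011000000
  ((~b & ~d) & ((c | a) & (~c & (~a | ~b)))) = 0000000010000000

((~b & ~d) & ((c | a) & (~c & (~a | ~b))))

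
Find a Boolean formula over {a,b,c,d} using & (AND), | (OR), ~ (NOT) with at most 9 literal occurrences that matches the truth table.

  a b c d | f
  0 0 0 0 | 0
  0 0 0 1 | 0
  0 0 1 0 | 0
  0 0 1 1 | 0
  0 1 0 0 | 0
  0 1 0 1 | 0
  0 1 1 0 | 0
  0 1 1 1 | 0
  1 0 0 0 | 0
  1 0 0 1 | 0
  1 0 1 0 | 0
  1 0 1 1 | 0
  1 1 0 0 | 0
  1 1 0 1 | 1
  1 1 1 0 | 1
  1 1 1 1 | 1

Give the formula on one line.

(((c | (d & a)) & (a & (b | (d & a)))) & (b | ~d))

  (d & a) = 0000000001010101
  (c | (d & a)) = 0011001101110111
  (b | (d & a)) = 0000111101011111
  (a & (b | (d & a))) = 0000000001011111
  ((c | (d & a)) & (a & (b | (d & a)))) = 0000000001010111
  ~d = 1010101010101010
  (b | ~d) = 1010111110101111
  (((c | (d & a)) & (a & (b | (d & a)))) & (b | ~d)) = 0000000000000111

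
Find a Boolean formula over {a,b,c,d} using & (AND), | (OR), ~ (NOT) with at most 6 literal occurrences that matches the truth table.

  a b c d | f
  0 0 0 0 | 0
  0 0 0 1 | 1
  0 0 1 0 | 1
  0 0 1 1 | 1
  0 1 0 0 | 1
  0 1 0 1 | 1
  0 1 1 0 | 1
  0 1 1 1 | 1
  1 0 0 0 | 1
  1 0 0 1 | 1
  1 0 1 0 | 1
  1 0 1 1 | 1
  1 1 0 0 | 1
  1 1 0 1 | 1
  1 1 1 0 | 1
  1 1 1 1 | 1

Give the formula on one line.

  (a | b) = 0000111111111111
  ~b = 1111000011110000
  (c & ~b) = 0011000000110000
  ((a | b) | (c & ~b)) = 0011111111111111
  (((a | b) | (c & ~b)) | d) = 0111111111111111

(((a | b) | (c & ~b)) | d)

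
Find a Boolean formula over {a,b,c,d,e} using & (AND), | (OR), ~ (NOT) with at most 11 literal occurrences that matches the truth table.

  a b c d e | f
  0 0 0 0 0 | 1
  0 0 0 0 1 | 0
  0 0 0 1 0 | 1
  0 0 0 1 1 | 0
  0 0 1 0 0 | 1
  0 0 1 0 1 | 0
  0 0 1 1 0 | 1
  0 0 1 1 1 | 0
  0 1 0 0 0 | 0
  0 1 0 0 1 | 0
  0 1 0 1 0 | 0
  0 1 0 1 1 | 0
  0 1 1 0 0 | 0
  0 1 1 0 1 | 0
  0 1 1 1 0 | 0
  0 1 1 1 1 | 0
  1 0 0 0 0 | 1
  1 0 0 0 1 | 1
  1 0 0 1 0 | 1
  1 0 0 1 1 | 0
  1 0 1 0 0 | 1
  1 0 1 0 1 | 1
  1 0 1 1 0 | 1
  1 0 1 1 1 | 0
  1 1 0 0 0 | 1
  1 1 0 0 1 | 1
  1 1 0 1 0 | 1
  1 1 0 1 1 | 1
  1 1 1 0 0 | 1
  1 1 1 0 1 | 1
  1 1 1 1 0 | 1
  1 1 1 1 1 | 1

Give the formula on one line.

  ~e = 10101010101010101010101010101010
  ~a = 11111111111111110000000000000000
  (d & ~a) = 00110011001100110000000000000000
  ~d = 11001100110011001100110011001100
  (~d & a) = 00000000000000001100110011001100
  (b | (~d & a)) = 00000000111111111100110011111111
  ((d & ~a) | (b | (~d & a))) = 00110011111111111100110011111111
  (~e | ((d & ~a) | (b | (~d & a)))) = 10111011111111111110111011111111
  ~b = 11111111000000001111111100000000
  (~b & ~e) = 10101010000000001010101000000000
  ((~b & ~e) | a) = 10101010000000001111111111111111
  ((~e | ((d & ~a) | (b | (~d & a)))) & ((~b & ~e) | a)) = 10101010000000001110111011111111

((~e | ((d & ~a) | (b | (~d & a)))) & ((~b & ~e) | a))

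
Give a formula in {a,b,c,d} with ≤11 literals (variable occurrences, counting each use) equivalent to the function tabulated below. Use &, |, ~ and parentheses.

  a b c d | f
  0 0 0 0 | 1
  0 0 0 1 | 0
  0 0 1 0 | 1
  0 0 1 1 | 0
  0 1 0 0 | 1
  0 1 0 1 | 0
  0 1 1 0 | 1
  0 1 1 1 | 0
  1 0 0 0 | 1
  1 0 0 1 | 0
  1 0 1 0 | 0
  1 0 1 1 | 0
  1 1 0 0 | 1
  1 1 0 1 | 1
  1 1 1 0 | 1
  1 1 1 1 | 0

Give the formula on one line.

  (b & a) = 0000000000001111
  ~d = 1010101010101010
  ~c = 1100110011001100
  (~d | ~c) = 1110111011101110
  ((b & a) & (~d | ~c)) = 0000000000001110
  ~a = 1111111100000000
  (~a & ~d) = 1010101000000000
  (((b & a) & (~d | ~c)) | (~a & ~d)) = 1010101000001110
  ~b = 1111000011110000
  (~d & ~b) = 1010000010100000
  ((~d & ~b) & ~c) = 1000000010000000
  ((((b & a) & (~d | ~c)) | (~a & ~d)) | ((~d & ~b) & ~c)) = 1010101010001110

((((b & a) & (~d | ~c)) | (~a & ~d)) | ((~d & ~b) & ~c))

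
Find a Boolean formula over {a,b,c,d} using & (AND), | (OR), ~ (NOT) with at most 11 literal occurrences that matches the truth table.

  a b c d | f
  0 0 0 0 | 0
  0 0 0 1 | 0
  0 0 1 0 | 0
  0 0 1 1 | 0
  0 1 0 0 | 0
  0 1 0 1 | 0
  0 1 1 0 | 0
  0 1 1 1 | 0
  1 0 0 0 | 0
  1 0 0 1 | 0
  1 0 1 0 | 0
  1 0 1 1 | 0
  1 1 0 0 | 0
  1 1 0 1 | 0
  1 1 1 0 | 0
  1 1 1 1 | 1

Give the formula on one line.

  ~d = 1010101010101010
  (~d | b) = 1010111110101111
  (a & (~d | b)) = 0000000010101111
  ~c = 1100110011001100
  ~a = 1111111100000000
  (d & ~a) = 0101010100000000
  (~c & (d & ~a)) = 0100010000000000
  (c & d) = 0001000100010001
  ((~c & (d & ~a)) | (c & d)) = 0101010100010001
  (c & ((~c & (d & ~a)) | (c & d))) = 0001000100010001
  ((a & (~d | b)) & (c & ((~c & (d & ~a)) | (c & d)))) = 0000000000000001

((a & (~d | b)) & (c & ((~c & (d & ~a)) | (c & d))))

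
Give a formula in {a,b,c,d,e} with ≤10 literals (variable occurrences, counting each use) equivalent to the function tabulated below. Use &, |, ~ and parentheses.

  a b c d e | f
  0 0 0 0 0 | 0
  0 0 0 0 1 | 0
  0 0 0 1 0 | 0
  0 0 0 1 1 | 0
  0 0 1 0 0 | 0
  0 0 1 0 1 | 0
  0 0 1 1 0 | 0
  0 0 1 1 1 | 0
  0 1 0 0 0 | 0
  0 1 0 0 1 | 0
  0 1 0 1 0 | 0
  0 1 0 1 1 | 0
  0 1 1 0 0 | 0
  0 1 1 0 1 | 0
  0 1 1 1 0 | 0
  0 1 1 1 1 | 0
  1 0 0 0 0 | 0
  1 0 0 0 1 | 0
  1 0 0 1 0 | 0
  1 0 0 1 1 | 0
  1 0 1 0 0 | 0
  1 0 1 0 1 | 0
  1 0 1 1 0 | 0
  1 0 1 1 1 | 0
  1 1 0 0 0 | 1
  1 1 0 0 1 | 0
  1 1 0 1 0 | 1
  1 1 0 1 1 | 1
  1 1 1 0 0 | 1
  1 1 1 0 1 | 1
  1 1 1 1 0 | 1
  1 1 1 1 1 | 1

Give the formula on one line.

  (a & b) = 00000000000000000000000011111111
  (d & a) = 00000000000000000011001100110011
  (d & b) = 00000000001100110000000000110011
  ~a = 11111111111111110000000000000000
  ~e = 10101010101010101010101010101010
  (c | ~e) = 10101111101011111010111110101111
  (~a | (c | ~e)) = 11111111111111111010111110101111
  ((d & b) | (~a | (c | ~e))) = 11111111111111111010111110111111
  ((d & a) | ((d & b) | (~a | (c | ~e)))) = 11111111111111111011111110111111
  ((a & b) & ((d & a) | ((d & b) | (~a | (c | ~e))))) = 00000000000000000000000010111111

((a & b) & ((d & a) | ((d & b) | (~a | (c | ~e)))))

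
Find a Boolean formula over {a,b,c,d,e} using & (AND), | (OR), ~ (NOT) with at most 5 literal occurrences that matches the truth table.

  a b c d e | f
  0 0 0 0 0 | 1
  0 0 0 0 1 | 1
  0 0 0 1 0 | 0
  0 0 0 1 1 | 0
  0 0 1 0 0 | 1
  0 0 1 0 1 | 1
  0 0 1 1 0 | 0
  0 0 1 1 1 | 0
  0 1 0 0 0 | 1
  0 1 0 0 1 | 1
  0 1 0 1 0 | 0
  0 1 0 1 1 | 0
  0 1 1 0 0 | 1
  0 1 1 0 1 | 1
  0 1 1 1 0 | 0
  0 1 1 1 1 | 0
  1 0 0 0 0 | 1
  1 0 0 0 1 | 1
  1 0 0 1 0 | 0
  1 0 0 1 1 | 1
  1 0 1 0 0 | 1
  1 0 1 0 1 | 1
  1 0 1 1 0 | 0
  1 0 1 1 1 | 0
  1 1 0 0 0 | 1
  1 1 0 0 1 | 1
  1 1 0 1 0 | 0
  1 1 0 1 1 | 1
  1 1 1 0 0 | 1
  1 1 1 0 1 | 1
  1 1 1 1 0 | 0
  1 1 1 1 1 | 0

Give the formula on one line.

(~d | (((e | c) & a) & ~c))

  ~d = 11001100110011001100110011001100
  (e | c) = 01011111010111110101111101011111
  ((e | c) & a) = 00000000000000000101111101011111
  ~c = 11110000111100001111000011110000
  (((e | c) & a) & ~c) = 00000000000000000101000001010000
  (~d | (((e | c) & a) & ~c)) = 11001100110011001101110011011100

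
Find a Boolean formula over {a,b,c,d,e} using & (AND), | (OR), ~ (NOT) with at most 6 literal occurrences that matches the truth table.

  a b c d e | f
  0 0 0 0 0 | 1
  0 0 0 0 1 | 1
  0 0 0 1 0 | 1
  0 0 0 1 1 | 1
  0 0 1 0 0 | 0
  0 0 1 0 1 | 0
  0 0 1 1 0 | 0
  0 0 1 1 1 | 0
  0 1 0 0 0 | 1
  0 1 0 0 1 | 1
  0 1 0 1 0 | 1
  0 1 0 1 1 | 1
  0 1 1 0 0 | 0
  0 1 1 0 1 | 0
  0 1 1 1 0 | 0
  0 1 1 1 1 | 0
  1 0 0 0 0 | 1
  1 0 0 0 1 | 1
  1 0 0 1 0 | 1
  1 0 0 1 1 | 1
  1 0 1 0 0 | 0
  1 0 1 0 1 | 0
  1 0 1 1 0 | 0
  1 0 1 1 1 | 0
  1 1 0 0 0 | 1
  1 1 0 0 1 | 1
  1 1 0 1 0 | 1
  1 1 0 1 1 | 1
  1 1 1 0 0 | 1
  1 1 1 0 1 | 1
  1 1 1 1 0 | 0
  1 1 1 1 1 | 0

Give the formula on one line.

(~c | (a & (~d & b)))

  ~c = 11110000111100001111000011110000
  ~d = 11001100110011001100110011001100
  (~d & b) = 00000000110011000000000011001100
  (a & (~d & b)) = 00000000000000000000000011001100
  (~c | (a & (~d & b))) = 11110000111100001111000011111100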